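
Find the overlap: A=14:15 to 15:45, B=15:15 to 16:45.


30 minutes

Meeting A: 855-945 (in minutes from midnight)
Meeting B: 915-1005
Overlap start = max(855, 915) = 915
Overlap end = min(945, 1005) = 945
Overlap = max(0, 945 - 915) = 30 min


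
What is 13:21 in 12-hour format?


Hour: 13
13 - 12 = 1 → PM

1:21 PM


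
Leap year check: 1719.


Rules: divisible by 4 AND (not by 100 OR by 400)
1719 ÷ 4 = 429 remainder 3 → not divisible by 4
Not divisible by 4 → not a leap year

No


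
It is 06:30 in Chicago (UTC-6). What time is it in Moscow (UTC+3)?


Time difference = UTC+3 - UTC-6 = +9 hours
New hour = (6 + 9) mod 24
= 15 mod 24 = 15
Minutes unchanged → 15:30

15:30


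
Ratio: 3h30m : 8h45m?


Duration 1: 210 minutes
Duration 2: 525 minutes
Ratio = 210:525
GCD = 105
Simplified = 2:5
As a decimal: 2/5 = 0.40

2:5 (0.40)


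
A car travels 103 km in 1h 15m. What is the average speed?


82.4 km/h

Distance: 103 km
Time: 1h 15m = 75 min = 75/60 = 5/4 hours
Speed = 103 ÷ (5/4) = 103 × 4 / 5 = 412/5 = 82.4 km/h


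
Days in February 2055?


28 days

Month: February (month 2)
February: 28 or 29 (leap year)
2055 leap year? No


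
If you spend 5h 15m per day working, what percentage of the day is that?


21.9%

Time: 315 minutes
Day: 1440 minutes
Percentage = (315/1440) × 100 ≈ 21.9%


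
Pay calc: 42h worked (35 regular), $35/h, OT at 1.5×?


Regular: 35h × $35 = $1225.00
Overtime: 42 - 35 = 7h
OT pay: 7h × $35 × 1.5 = $367.50
Total = $1225.00 + $367.50 = $1592.50

$1592.50


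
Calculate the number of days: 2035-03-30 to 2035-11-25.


From March 30, 2035 to November 25, 2035
Rest of March 2035: 31 - 30 = 1
Full months: April 30, May 31, June 30, July 31, August 31, September 30, October 31
Days into November 2035: 25
Total = 1 + 30 + 31 + 30 + 31 + 31 + 30 + 31 + 25 = 240 days

240 days


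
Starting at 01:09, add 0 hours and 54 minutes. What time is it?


02:03

Start: 69 minutes from midnight
Add: 54 minutes
Total: 123 minutes
Hours: 123 ÷ 60 = 2 remainder 3


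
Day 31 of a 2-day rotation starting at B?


Shift B

Shifts: A, B
Start: B (index 1)
Day 31: (1 + 31 - 1) mod 2
= 31 mod 2
= 1
Index 1 → shift B


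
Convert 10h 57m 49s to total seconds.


39469 seconds

Hours: 10 × 3600 = 36000
Minutes: 57 × 60 = 3420
Seconds: 49
Total = 36000 + 3420 + 49 = 39469


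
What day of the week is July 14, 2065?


Zeller's congruence:
q=14, m=7, k=65, j=20
h = (14 + ⌊13×8/5⌋ + 65 + ⌊65/4⌋ + ⌊20/4⌋ - 2×20) mod 7
= (14 + 20 + 65 + 16 + 5 - 40) mod 7
= 80 mod 7 = 3
h=3 → Tuesday

Tuesday


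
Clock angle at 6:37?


Hour hand = 6×30 + 37×0.5 = 198.5°
Minute hand = 37×6 = 222°
Difference = |198.5 - 222| = 23.5°

23.5°


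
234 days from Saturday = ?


Tuesday

Start: Saturday (index 5)
(5 + 234) mod 7
= 239 mod 7
= 1
Index 1 → Tuesday


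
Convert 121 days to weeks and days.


Weeks: 121 ÷ 7 = 17 remainder 2

17 weeks 2 days


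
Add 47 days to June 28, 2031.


Start: June 28, 2031
Add 47 days
June 28 → July 1: 30 - 28 + 1 = 3 days (47 - 3 = 44 left)
July 1 → August 1: 31 - 1 + 1 = 31 days (44 - 31 = 13 left)
August 1 + 13 = August 14, 2031

August 14, 2031


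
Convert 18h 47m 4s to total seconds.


Hours: 18 × 3600 = 64800
Minutes: 47 × 60 = 2820
Seconds: 4
Total = 64800 + 2820 + 4 = 67624

67624 seconds


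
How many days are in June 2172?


30 days

Month: June (month 6)
June has 30 days


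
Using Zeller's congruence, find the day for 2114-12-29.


Zeller's congruence:
q=29, m=12, k=14, j=21
h = (29 + ⌊13×13/5⌋ + 14 + ⌊14/4⌋ + ⌊21/4⌋ - 2×21) mod 7
= (29 + 33 + 14 + 3 + 5 - 42) mod 7
= 42 mod 7 = 0
h=0 → Saturday

Saturday


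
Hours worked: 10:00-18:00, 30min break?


Total time = (18×60+0) - (10×60+0)
= 1080 - 600 = 480 min
Minus break: 480 - 30 = 450 min
= 7h 30m

7h 30m (450 minutes)


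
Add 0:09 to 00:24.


Start: 24 minutes from midnight
Add: 9 minutes
Total: 33 minutes
Hours: 33 ÷ 60 = 0 remainder 33

00:33


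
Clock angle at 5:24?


18.0°

Hour hand = 5×30 + 24×0.5 = 162.0°
Minute hand = 24×6 = 144°
Difference = |162.0 - 144| = 18.0°


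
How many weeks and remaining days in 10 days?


Weeks: 10 ÷ 7 = 1 remainder 3

1 weeks 3 days


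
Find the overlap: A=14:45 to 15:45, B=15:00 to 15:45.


Meeting A: 885-945 (in minutes from midnight)
Meeting B: 900-945
Overlap start = max(885, 900) = 900
Overlap end = min(945, 945) = 945
Overlap = max(0, 945 - 900) = 45 min

45 minutes


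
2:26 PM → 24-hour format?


14:26

Input: 2:26 PM
PM: 2 + 12 = 14


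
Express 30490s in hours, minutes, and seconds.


Hours: 30490 ÷ 3600 = 8 remainder 1690
Minutes: 1690 ÷ 60 = 28 remainder 10
Seconds: 10

8h 28m 10s


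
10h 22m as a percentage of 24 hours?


Total minutes: 10×60 + 22 = 622
Day = 24×60 = 1440 minutes
Fraction = 622/1440 ≈ 0.4319
As a percentage: 622/1440 × 100 ≈ 43.19%

0.4319 (43.19%)


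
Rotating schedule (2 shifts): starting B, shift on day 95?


Shift B

Shifts: A, B
Start: B (index 1)
Day 95: (1 + 95 - 1) mod 2
= 95 mod 2
= 1
Index 1 → shift B


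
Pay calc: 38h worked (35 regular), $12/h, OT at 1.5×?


Regular: 35h × $12 = $420.00
Overtime: 38 - 35 = 3h
OT pay: 3h × $12 × 1.5 = $54.00
Total = $420.00 + $54.00 = $474.00

$474.00


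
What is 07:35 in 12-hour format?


Hour: 7
7 < 12 → AM

7:35 AM


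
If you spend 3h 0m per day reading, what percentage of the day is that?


12.5%

Time: 180 minutes
Day: 1440 minutes
Percentage = (180/1440) × 100 = 12.5%


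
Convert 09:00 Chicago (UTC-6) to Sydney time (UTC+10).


Time difference = UTC+10 - UTC-6 = +16 hours
New hour = (9 + 16) mod 24
= 25 mod 24 = 1
Minutes unchanged → 01:00; 25 ≥ 24 → next day

01:00 (next day)


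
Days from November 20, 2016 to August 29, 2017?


From November 20, 2016 to August 29, 2017
Rest of November 2016: 30 - 20 = 10
Full months: December 31, January 31, February 2017 28, March 31, April 30, May 31, June 30, July 31
Days into August 2017: 29
Total = 10 + 31 + 31 + 28 + 31 + 30 + 31 + 30 + 31 + 29 = 282 days

282 days


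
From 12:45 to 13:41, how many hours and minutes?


End time in minutes: 13×60 + 41 = 821
Start time in minutes: 12×60 + 45 = 765
Difference = 821 - 765 = 56 minutes
= 0 hours 56 minutes

0h 56m


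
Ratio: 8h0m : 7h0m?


Duration 1: 480 minutes
Duration 2: 420 minutes
Ratio = 480:420
GCD = 60
Simplified = 8:7
As a decimal: 8/7 ≈ 1.14

8:7 (1.14)


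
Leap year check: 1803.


No

Rules: divisible by 4 AND (not by 100 OR by 400)
1803 ÷ 4 = 450 remainder 3 → not divisible by 4
Not divisible by 4 → not a leap year


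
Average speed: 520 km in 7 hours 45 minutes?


67.1 km/h

Distance: 520 km
Time: 7h 45m = 465 min = 465/60 = 31/4 hours
Speed = 520 ÷ (31/4) = 520 × 4 / 31 = 2080/31 ≈ 67.1 km/h


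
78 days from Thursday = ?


Friday

Start: Thursday (index 3)
(3 + 78) mod 7
= 81 mod 7
= 4
Index 4 → Friday


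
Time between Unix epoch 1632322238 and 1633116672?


Difference = 1633116672 - 1632322238 = 794434 seconds
In hours: 794434 / 3600 ≈ 220.7
In days: 794434 / 86400 ≈ 9.19

794434 seconds (220.7 hours / 9.19 days)


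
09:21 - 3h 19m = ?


06:02

Start: 561 minutes from midnight
Subtract: 199 minutes
Remaining: 561 - 199 = 362
Hours: 6, Minutes: 2


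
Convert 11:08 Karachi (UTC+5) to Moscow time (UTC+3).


09:08

Time difference = UTC+3 - UTC+5 = -2 hours
New hour = (11 -2) mod 24
= 9 mod 24 = 9
Minutes unchanged → 09:08


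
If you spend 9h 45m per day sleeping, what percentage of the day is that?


Time: 585 minutes
Day: 1440 minutes
Percentage = (585/1440) × 100 ≈ 40.6%

40.6%


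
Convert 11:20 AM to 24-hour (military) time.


Input: 11:20 AM
AM hour stays: 11

11:20


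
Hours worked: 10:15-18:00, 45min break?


Total time = (18×60+0) - (10×60+15)
= 1080 - 615 = 465 min
Minus break: 465 - 45 = 420 min
= 7h 0m

7h 0m (420 minutes)


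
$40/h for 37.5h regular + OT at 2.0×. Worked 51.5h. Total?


Regular: 37.5h × $40 = $1500.00
Overtime: 51.5 - 37.5 = 14.0h
OT pay: 14.0h × $40 × 2.0 = $1120.00
Total = $1500.00 + $1120.00 = $2620.00

$2620.00


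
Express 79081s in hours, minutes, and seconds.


Hours: 79081 ÷ 3600 = 21 remainder 3481
Minutes: 3481 ÷ 60 = 58 remainder 1
Seconds: 1

21h 58m 1s


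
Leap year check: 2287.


No

Rules: divisible by 4 AND (not by 100 OR by 400)
2287 ÷ 4 = 571 remainder 3 → not divisible by 4
Not divisible by 4 → not a leap year


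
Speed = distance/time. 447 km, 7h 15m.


Distance: 447 km
Time: 7h 15m = 435 min = 435/60 = 29/4 hours
Speed = 447 ÷ (29/4) = 447 × 4 / 29 = 1788/29 ≈ 61.7 km/h

61.7 km/h


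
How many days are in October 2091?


31 days

Month: October (month 10)
October has 31 days


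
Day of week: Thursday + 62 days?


Wednesday

Start: Thursday (index 3)
(3 + 62) mod 7
= 65 mod 7
= 2
Index 2 → Wednesday


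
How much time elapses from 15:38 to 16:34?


0h 56m

End time in minutes: 16×60 + 34 = 994
Start time in minutes: 15×60 + 38 = 938
Difference = 994 - 938 = 56 minutes
= 0 hours 56 minutes


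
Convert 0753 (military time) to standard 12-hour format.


Hour: 7
7 < 12 → AM

7:53 AM


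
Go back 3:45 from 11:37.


Start: 697 minutes from midnight
Subtract: 225 minutes
Remaining: 697 - 225 = 472
Hours: 7, Minutes: 52

07:52


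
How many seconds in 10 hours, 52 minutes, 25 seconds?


39145 seconds

Hours: 10 × 3600 = 36000
Minutes: 52 × 60 = 3120
Seconds: 25
Total = 36000 + 3120 + 25 = 39145


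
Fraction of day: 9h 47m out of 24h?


0.4076 (40.76%)

Total minutes: 9×60 + 47 = 587
Day = 24×60 = 1440 minutes
Fraction = 587/1440 ≈ 0.4076
As a percentage: 587/1440 × 100 ≈ 40.76%


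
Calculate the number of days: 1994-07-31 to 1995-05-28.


301 days

From July 31, 1994 to May 28, 1995
Rest of July 1994: 31 - 31 = 0
Full months: August 31, September 30, October 31, November 30, December 31, January 31, February 1995 28, March 31, April 30
Days into May 1995: 28
Total = 0 + 31 + 30 + 31 + 30 + 31 + 31 + 28 + 31 + 30 + 28 = 301 days


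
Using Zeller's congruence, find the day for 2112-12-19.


Monday

Zeller's congruence:
q=19, m=12, k=12, j=21
h = (19 + ⌊13×13/5⌋ + 12 + ⌊12/4⌋ + ⌊21/4⌋ - 2×21) mod 7
= (19 + 33 + 12 + 3 + 5 - 42) mod 7
= 30 mod 7 = 2
h=2 → Monday


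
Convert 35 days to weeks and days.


Weeks: 35 ÷ 7 = 5 remainder 0

5 weeks 0 days


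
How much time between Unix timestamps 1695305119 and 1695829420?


524301 seconds (145.6 hours / 6.07 days)

Difference = 1695829420 - 1695305119 = 524301 seconds
In hours: 524301 / 3600 ≈ 145.6
In days: 524301 / 86400 ≈ 6.07


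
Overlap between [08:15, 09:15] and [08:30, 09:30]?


45 minutes

Meeting A: 495-555 (in minutes from midnight)
Meeting B: 510-570
Overlap start = max(495, 510) = 510
Overlap end = min(555, 570) = 555
Overlap = max(0, 555 - 510) = 45 min


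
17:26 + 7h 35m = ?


Start: 1046 minutes from midnight
Add: 455 minutes
Total: 1501 minutes
Hours: 1501 ÷ 60 = 25 remainder 1
25 ≥ 24 → 25 - 24 = 1 (next day)

01:01 (next day)


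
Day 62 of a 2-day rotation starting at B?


Shift A

Shifts: A, B
Start: B (index 1)
Day 62: (1 + 62 - 1) mod 2
= 62 mod 2
= 0
Index 0 → shift A


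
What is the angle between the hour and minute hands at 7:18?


111.0°

Hour hand = 7×30 + 18×0.5 = 219.0°
Minute hand = 18×6 = 108°
Difference = |219.0 - 108| = 111.0°


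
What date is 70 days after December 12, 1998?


February 20, 1999

Start: December 12, 1998
Add 70 days
December 12 → January 1: 31 - 12 + 1 = 20 days (70 - 20 = 50 left)
January 1 → February 1: 31 - 1 + 1 = 31 days (50 - 31 = 19 left)
February 1 + 19 = February 20, 1999


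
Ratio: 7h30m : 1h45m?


Duration 1: 450 minutes
Duration 2: 105 minutes
Ratio = 450:105
GCD = 15
Simplified = 30:7
As a decimal: 30/7 ≈ 4.29

30:7 (4.29)


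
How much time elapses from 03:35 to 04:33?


End time in minutes: 4×60 + 33 = 273
Start time in minutes: 3×60 + 35 = 215
Difference = 273 - 215 = 58 minutes
= 0 hours 58 minutes

0h 58m


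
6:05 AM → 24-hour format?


Input: 6:05 AM
AM hour stays: 6

06:05


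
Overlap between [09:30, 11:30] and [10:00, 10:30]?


Meeting A: 570-690 (in minutes from midnight)
Meeting B: 600-630
Overlap start = max(570, 600) = 600
Overlap end = min(690, 630) = 630
Overlap = max(0, 630 - 600) = 30 min

30 minutes


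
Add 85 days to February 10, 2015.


May 6, 2015

Start: February 10, 2015
Add 85 days
February 10 → March 1: 28 - 10 + 1 = 19 days (85 - 19 = 66 left)
March 1 → April 1: 31 - 1 + 1 = 31 days (66 - 31 = 35 left)
April 1 → May 1: 30 - 1 + 1 = 30 days (35 - 30 = 5 left)
May 1 + 5 = May 6, 2015


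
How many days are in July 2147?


31 days

Month: July (month 7)
July has 31 days


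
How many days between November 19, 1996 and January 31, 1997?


73 days

From November 19, 1996 to January 31, 1997
Rest of November 1996: 30 - 19 = 11
Full months: December 31
Days into January 1997: 31
Total = 11 + 31 + 31 = 73 days


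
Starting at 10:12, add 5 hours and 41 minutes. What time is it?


15:53

Start: 612 minutes from midnight
Add: 341 minutes
Total: 953 minutes
Hours: 953 ÷ 60 = 15 remainder 53


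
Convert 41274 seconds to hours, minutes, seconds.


11h 27m 54s

Hours: 41274 ÷ 3600 = 11 remainder 1674
Minutes: 1674 ÷ 60 = 27 remainder 54
Seconds: 54


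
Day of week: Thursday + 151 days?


Monday

Start: Thursday (index 3)
(3 + 151) mod 7
= 154 mod 7
= 0
Index 0 → Monday


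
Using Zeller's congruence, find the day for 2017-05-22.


Monday

Zeller's congruence:
q=22, m=5, k=17, j=20
h = (22 + ⌊13×6/5⌋ + 17 + ⌊17/4⌋ + ⌊20/4⌋ - 2×20) mod 7
= (22 + 15 + 17 + 4 + 5 - 40) mod 7
= 23 mod 7 = 2
h=2 → Monday


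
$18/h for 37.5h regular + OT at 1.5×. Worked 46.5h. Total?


$918.00

Regular: 37.5h × $18 = $675.00
Overtime: 46.5 - 37.5 = 9.0h
OT pay: 9.0h × $18 × 1.5 = $243.00
Total = $675.00 + $243.00 = $918.00


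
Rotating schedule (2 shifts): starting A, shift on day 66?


Shift B

Shifts: A, B
Start: A (index 0)
Day 66: (0 + 66 - 1) mod 2
= 65 mod 2
= 1
Index 1 → shift B


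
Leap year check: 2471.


Rules: divisible by 4 AND (not by 100 OR by 400)
2471 ÷ 4 = 617 remainder 3 → not divisible by 4
Not divisible by 4 → not a leap year

No


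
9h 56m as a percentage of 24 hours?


Total minutes: 9×60 + 56 = 596
Day = 24×60 = 1440 minutes
Fraction = 596/1440 ≈ 0.4139
As a percentage: 596/1440 × 100 ≈ 41.39%

0.4139 (41.39%)


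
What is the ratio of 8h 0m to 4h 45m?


32:19 (1.68)

Duration 1: 480 minutes
Duration 2: 285 minutes
Ratio = 480:285
GCD = 15
Simplified = 32:19
As a decimal: 32/19 ≈ 1.68


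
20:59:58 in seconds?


Hours: 20 × 3600 = 72000
Minutes: 59 × 60 = 3540
Seconds: 58
Total = 72000 + 3540 + 58 = 75598

75598 seconds


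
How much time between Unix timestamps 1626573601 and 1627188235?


614634 seconds (170.7 hours / 7.11 days)

Difference = 1627188235 - 1626573601 = 614634 seconds
In hours: 614634 / 3600 ≈ 170.7
In days: 614634 / 86400 ≈ 7.11


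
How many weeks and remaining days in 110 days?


Weeks: 110 ÷ 7 = 15 remainder 5

15 weeks 5 days


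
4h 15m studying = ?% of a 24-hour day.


17.7%

Time: 255 minutes
Day: 1440 minutes
Percentage = (255/1440) × 100 ≈ 17.7%


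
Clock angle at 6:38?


29.0°

Hour hand = 6×30 + 38×0.5 = 199.0°
Minute hand = 38×6 = 228°
Difference = |199.0 - 228| = 29.0°


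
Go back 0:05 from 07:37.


07:32

Start: 457 minutes from midnight
Subtract: 5 minutes
Remaining: 457 - 5 = 452
Hours: 7, Minutes: 32


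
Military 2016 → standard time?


Hour: 20
20 - 12 = 8 → PM

8:16 PM


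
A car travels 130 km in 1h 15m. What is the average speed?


Distance: 130 km
Time: 1h 15m = 75 min = 75/60 = 5/4 hours
Speed = 130 ÷ (5/4) = 130 × 4 / 5 = 520/5 = 104.0 km/h

104.0 km/h


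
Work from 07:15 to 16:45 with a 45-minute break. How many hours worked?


8h 45m (525 minutes)

Total time = (16×60+45) - (7×60+15)
= 1005 - 435 = 570 min
Minus break: 570 - 45 = 525 min
= 8h 45m


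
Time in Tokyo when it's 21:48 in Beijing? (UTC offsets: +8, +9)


22:48

Time difference = UTC+9 - UTC+8 = +1 hours
New hour = (21 + 1) mod 24
= 22 mod 24 = 22
Minutes unchanged → 22:48


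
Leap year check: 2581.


No

Rules: divisible by 4 AND (not by 100 OR by 400)
2581 ÷ 4 = 645 remainder 1 → not divisible by 4
Not divisible by 4 → not a leap year


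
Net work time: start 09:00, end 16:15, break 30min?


6h 45m (405 minutes)

Total time = (16×60+15) - (9×60+0)
= 975 - 540 = 435 min
Minus break: 435 - 30 = 405 min
= 6h 45m


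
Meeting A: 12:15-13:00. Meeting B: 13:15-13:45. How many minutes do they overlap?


0 minutes

Meeting A: 735-780 (in minutes from midnight)
Meeting B: 795-825
Overlap start = max(735, 795) = 795
Overlap end = min(780, 825) = 780
Overlap = max(0, 780 - 795) = 0 min


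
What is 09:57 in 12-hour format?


9:57 AM

Hour: 9
9 < 12 → AM


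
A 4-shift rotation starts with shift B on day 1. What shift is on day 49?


Shifts: A, B, C, D
Start: B (index 1)
Day 49: (1 + 49 - 1) mod 4
= 49 mod 4
= 1
Index 1 → shift B

Shift B


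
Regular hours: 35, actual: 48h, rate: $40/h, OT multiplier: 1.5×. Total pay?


$2180.00

Regular: 35h × $40 = $1400.00
Overtime: 48 - 35 = 13h
OT pay: 13h × $40 × 1.5 = $780.00
Total = $1400.00 + $780.00 = $2180.00


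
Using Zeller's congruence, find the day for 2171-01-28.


Zeller's congruence:
q=28, m=13, k=70, j=21
h = (28 + ⌊13×14/5⌋ + 70 + ⌊70/4⌋ + ⌊21/4⌋ - 2×21) mod 7
= (28 + 36 + 70 + 17 + 5 - 42) mod 7
= 114 mod 7 = 2
h=2 → Monday

Monday


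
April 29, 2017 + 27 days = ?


Start: April 29, 2017
Add 27 days
April 29 → May 1: 30 - 29 + 1 = 2 days (27 - 2 = 25 left)
May 1 + 25 = May 26, 2017

May 26, 2017


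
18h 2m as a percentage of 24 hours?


0.7514 (75.14%)

Total minutes: 18×60 + 2 = 1082
Day = 24×60 = 1440 minutes
Fraction = 1082/1440 ≈ 0.7514
As a percentage: 1082/1440 × 100 ≈ 75.14%


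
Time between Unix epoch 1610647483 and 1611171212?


523729 seconds (145.5 hours / 6.06 days)

Difference = 1611171212 - 1610647483 = 523729 seconds
In hours: 523729 / 3600 ≈ 145.5
In days: 523729 / 86400 ≈ 6.06


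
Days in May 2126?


31 days

Month: May (month 5)
May has 31 days


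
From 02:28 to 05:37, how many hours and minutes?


3h 9m

End time in minutes: 5×60 + 37 = 337
Start time in minutes: 2×60 + 28 = 148
Difference = 337 - 148 = 189 minutes
= 3 hours 9 minutes


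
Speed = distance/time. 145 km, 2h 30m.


Distance: 145 km
Time: 2h 30m = 150 min = 150/60 = 5/2 hours
Speed = 145 ÷ (5/2) = 145 × 2 / 5 = 290/5 = 58.0 km/h

58.0 km/h


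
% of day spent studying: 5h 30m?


Time: 330 minutes
Day: 1440 minutes
Percentage = (330/1440) × 100 ≈ 22.9%

22.9%


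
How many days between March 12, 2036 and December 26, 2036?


289 days

From March 12, 2036 to December 26, 2036
Rest of March 2036: 31 - 12 = 19
Full months: April 30, May 31, June 30, July 31, August 31, September 30, October 31, November 30
Days into December 2036: 26
Total = 19 + 30 + 31 + 30 + 31 + 31 + 30 + 31 + 30 + 26 = 289 days


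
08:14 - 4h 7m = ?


Start: 494 minutes from midnight
Subtract: 247 minutes
Remaining: 494 - 247 = 247
Hours: 4, Minutes: 7

04:07


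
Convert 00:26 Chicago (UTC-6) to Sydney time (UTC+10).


Time difference = UTC+10 - UTC-6 = +16 hours
New hour = (0 + 16) mod 24
= 16 mod 24 = 16
Minutes unchanged → 16:26

16:26


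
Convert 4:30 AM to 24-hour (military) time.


Input: 4:30 AM
AM hour stays: 4

04:30


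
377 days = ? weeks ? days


Weeks: 377 ÷ 7 = 53 remainder 6

53 weeks 6 days


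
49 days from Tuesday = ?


Tuesday

Start: Tuesday (index 1)
(1 + 49) mod 7
= 50 mod 7
= 1
Index 1 → Tuesday


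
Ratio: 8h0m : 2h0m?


Duration 1: 480 minutes
Duration 2: 120 minutes
Ratio = 480:120
GCD = 120
Simplified = 4:1
As a decimal: 4/1 = 4.00

4:1 (4.00)


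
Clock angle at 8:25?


Hour hand = 8×30 + 25×0.5 = 252.5°
Minute hand = 25×6 = 150°
Difference = |252.5 - 150| = 102.5°

102.5°


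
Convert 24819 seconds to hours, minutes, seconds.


6h 53m 39s

Hours: 24819 ÷ 3600 = 6 remainder 3219
Minutes: 3219 ÷ 60 = 53 remainder 39
Seconds: 39


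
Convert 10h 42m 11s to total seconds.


38531 seconds

Hours: 10 × 3600 = 36000
Minutes: 42 × 60 = 2520
Seconds: 11
Total = 36000 + 2520 + 11 = 38531


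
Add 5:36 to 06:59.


12:35

Start: 419 minutes from midnight
Add: 336 minutes
Total: 755 minutes
Hours: 755 ÷ 60 = 12 remainder 35


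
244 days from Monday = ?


Start: Monday (index 0)
(0 + 244) mod 7
= 244 mod 7
= 6
Index 6 → Sunday

Sunday


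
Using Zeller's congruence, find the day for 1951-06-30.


Saturday

Zeller's congruence:
q=30, m=6, k=51, j=19
h = (30 + ⌊13×7/5⌋ + 51 + ⌊51/4⌋ + ⌊19/4⌋ - 2×19) mod 7
= (30 + 18 + 51 + 12 + 4 - 38) mod 7
= 77 mod 7 = 0
h=0 → Saturday


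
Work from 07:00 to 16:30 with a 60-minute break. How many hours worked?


8h 30m (510 minutes)

Total time = (16×60+30) - (7×60+0)
= 990 - 420 = 570 min
Minus break: 570 - 60 = 510 min
= 8h 30m


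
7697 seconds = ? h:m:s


2h 8m 17s

Hours: 7697 ÷ 3600 = 2 remainder 497
Minutes: 497 ÷ 60 = 8 remainder 17
Seconds: 17


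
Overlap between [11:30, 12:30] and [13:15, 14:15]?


Meeting A: 690-750 (in minutes from midnight)
Meeting B: 795-855
Overlap start = max(690, 795) = 795
Overlap end = min(750, 855) = 750
Overlap = max(0, 750 - 795) = 0 min

0 minutes


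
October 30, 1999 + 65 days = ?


Start: October 30, 1999
Add 65 days
October 30 → November 1: 31 - 30 + 1 = 2 days (65 - 2 = 63 left)
November 1 → December 1: 30 - 1 + 1 = 30 days (63 - 30 = 33 left)
December 1 → January 1: 31 - 1 + 1 = 31 days (33 - 31 = 2 left)
January 1 + 2 = January 3, 2000

January 3, 2000


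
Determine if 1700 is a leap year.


Rules: divisible by 4 AND (not by 100 OR by 400)
1700 ÷ 4 = 425 exactly → divisible by 4
1700 ÷ 100 = 17 exactly → divisible by 100
1700 ÷ 400 = 4 remainder 100 → not divisible by 400
Divisible by 100 but not by 400 → not a leap year

No


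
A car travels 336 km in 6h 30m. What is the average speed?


Distance: 336 km
Time: 6h 30m = 390 min = 390/60 = 13/2 hours
Speed = 336 ÷ (13/2) = 336 × 2 / 13 = 672/13 ≈ 51.7 km/h

51.7 km/h


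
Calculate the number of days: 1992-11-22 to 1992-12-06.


14 days

From November 22, 1992 to December 6, 1992
Rest of November 1992: 30 - 22 = 8
Days into December 1992: 6
Total = 8 + 6 = 14 days


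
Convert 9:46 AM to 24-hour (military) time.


09:46

Input: 9:46 AM
AM hour stays: 9


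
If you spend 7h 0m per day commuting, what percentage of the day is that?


29.2%

Time: 420 minutes
Day: 1440 minutes
Percentage = (420/1440) × 100 ≈ 29.2%


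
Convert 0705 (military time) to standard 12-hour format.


7:05 AM

Hour: 7
7 < 12 → AM


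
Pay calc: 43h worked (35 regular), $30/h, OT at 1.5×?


Regular: 35h × $30 = $1050.00
Overtime: 43 - 35 = 8h
OT pay: 8h × $30 × 1.5 = $360.00
Total = $1050.00 + $360.00 = $1410.00

$1410.00


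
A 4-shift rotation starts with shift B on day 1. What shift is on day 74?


Shift C

Shifts: A, B, C, D
Start: B (index 1)
Day 74: (1 + 74 - 1) mod 4
= 74 mod 4
= 2
Index 2 → shift C


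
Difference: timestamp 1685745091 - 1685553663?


191428 seconds (53.2 hours / 2.22 days)

Difference = 1685745091 - 1685553663 = 191428 seconds
In hours: 191428 / 3600 ≈ 53.2
In days: 191428 / 86400 ≈ 2.22


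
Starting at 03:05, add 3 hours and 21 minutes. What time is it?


Start: 185 minutes from midnight
Add: 201 minutes
Total: 386 minutes
Hours: 386 ÷ 60 = 6 remainder 26

06:26


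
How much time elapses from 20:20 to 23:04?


End time in minutes: 23×60 + 4 = 1384
Start time in minutes: 20×60 + 20 = 1220
Difference = 1384 - 1220 = 164 minutes
= 2 hours 44 minutes

2h 44m


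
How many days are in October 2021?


Month: October (month 10)
October has 31 days

31 days


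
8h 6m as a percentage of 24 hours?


0.3375 (33.75%)

Total minutes: 8×60 + 6 = 486
Day = 24×60 = 1440 minutes
Fraction = 486/1440 = 0.3375
As a percentage: 486/1440 × 100 = 33.75%


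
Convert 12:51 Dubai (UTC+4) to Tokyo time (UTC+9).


Time difference = UTC+9 - UTC+4 = +5 hours
New hour = (12 + 5) mod 24
= 17 mod 24 = 17
Minutes unchanged → 17:51

17:51


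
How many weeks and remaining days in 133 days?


19 weeks 0 days

Weeks: 133 ÷ 7 = 19 remainder 0


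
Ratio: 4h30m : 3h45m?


Duration 1: 270 minutes
Duration 2: 225 minutes
Ratio = 270:225
GCD = 45
Simplified = 6:5
As a decimal: 6/5 = 1.20

6:5 (1.20)


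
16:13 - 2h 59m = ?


13:14

Start: 973 minutes from midnight
Subtract: 179 minutes
Remaining: 973 - 179 = 794
Hours: 13, Minutes: 14


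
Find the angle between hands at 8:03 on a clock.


136.5°

Hour hand = 8×30 + 3×0.5 = 241.5°
Minute hand = 3×6 = 18°
Difference = |241.5 - 18| = 223.5°
Since > 180°: 360 - 223.5 = 136.5°


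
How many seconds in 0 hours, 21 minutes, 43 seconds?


1303 seconds

Hours: 0 × 3600 = 0
Minutes: 21 × 60 = 1260
Seconds: 43
Total = 0 + 1260 + 43 = 1303


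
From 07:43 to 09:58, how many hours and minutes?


2h 15m

End time in minutes: 9×60 + 58 = 598
Start time in minutes: 7×60 + 43 = 463
Difference = 598 - 463 = 135 minutes
= 2 hours 15 minutes


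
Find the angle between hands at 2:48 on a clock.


Hour hand = 2×30 + 48×0.5 = 84.0°
Minute hand = 48×6 = 288°
Difference = |84.0 - 288| = 204.0°
Since > 180°: 360 - 204.0 = 156.0°

156.0°


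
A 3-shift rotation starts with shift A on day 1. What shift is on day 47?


Shifts: A, B, C
Start: A (index 0)
Day 47: (0 + 47 - 1) mod 3
= 46 mod 3
= 1
Index 1 → shift B

Shift B


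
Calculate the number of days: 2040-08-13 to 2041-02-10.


From August 13, 2040 to February 10, 2041
Rest of August 2040: 31 - 13 = 18
Full months: September 30, October 31, November 30, December 31, January 31
Days into February 2041: 10
Total = 18 + 30 + 31 + 30 + 31 + 31 + 10 = 181 days

181 days


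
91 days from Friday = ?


Friday

Start: Friday (index 4)
(4 + 91) mod 7
= 95 mod 7
= 4
Index 4 → Friday


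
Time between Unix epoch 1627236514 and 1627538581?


Difference = 1627538581 - 1627236514 = 302067 seconds
In hours: 302067 / 3600 ≈ 83.9
In days: 302067 / 86400 ≈ 3.50

302067 seconds (83.9 hours / 3.50 days)


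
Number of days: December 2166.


31 days

Month: December (month 12)
December has 31 days


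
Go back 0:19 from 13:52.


Start: 832 minutes from midnight
Subtract: 19 minutes
Remaining: 832 - 19 = 813
Hours: 13, Minutes: 33

13:33


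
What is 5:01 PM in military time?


Input: 5:01 PM
PM: 5 + 12 = 17

17:01


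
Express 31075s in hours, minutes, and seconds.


Hours: 31075 ÷ 3600 = 8 remainder 2275
Minutes: 2275 ÷ 60 = 37 remainder 55
Seconds: 55

8h 37m 55s


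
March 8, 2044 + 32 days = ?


Start: March 8, 2044
Add 32 days
March 8 → April 1: 31 - 8 + 1 = 24 days (32 - 24 = 8 left)
April 1 + 8 = April 9, 2044

April 9, 2044


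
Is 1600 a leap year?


Yes

Rules: divisible by 4 AND (not by 100 OR by 400)
1600 ÷ 4 = 400 exactly → divisible by 4
1600 ÷ 100 = 16 exactly → divisible by 100
1600 ÷ 400 = 4 exactly → divisible by 400
Divisible by 400 → leap year


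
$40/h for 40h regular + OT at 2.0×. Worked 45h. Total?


$2000.00

Regular: 40h × $40 = $1600.00
Overtime: 45 - 40 = 5h
OT pay: 5h × $40 × 2.0 = $400.00
Total = $1600.00 + $400.00 = $2000.00


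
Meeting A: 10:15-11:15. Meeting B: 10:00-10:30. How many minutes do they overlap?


15 minutes

Meeting A: 615-675 (in minutes from midnight)
Meeting B: 600-630
Overlap start = max(615, 600) = 615
Overlap end = min(675, 630) = 630
Overlap = max(0, 630 - 615) = 15 min


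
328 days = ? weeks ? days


Weeks: 328 ÷ 7 = 46 remainder 6

46 weeks 6 days


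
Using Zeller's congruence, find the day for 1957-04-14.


Sunday

Zeller's congruence:
q=14, m=4, k=57, j=19
h = (14 + ⌊13×5/5⌋ + 57 + ⌊57/4⌋ + ⌊19/4⌋ - 2×19) mod 7
= (14 + 13 + 57 + 14 + 4 - 38) mod 7
= 64 mod 7 = 1
h=1 → Sunday


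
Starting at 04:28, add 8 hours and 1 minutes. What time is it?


Start: 268 minutes from midnight
Add: 481 minutes
Total: 749 minutes
Hours: 749 ÷ 60 = 12 remainder 29

12:29


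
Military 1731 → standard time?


5:31 PM

Hour: 17
17 - 12 = 5 → PM


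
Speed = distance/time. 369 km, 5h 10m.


Distance: 369 km
Time: 5h 10m = 310 min = 310/60 = 31/6 hours
Speed = 369 ÷ (31/6) = 369 × 6 / 31 = 2214/31 ≈ 71.4 km/h

71.4 km/h


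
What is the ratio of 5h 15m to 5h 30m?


21:22 (0.95)

Duration 1: 315 minutes
Duration 2: 330 minutes
Ratio = 315:330
GCD = 15
Simplified = 21:22
As a decimal: 21/22 ≈ 0.95


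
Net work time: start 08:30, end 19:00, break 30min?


Total time = (19×60+0) - (8×60+30)
= 1140 - 510 = 630 min
Minus break: 630 - 30 = 600 min
= 10h 0m

10h 0m (600 minutes)


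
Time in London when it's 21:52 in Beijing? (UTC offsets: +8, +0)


13:52

Time difference = UTC+0 - UTC+8 = -8 hours
New hour = (21 -8) mod 24
= 13 mod 24 = 13
Minutes unchanged → 13:52


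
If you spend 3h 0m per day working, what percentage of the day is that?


Time: 180 minutes
Day: 1440 minutes
Percentage = (180/1440) × 100 = 12.5%

12.5%


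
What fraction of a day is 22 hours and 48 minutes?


Total minutes: 22×60 + 48 = 1368
Day = 24×60 = 1440 minutes
Fraction = 1368/1440 = 0.9500
As a percentage: 1368/1440 × 100 = 95.00%

0.9500 (95.00%)


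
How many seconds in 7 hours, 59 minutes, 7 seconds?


28747 seconds

Hours: 7 × 3600 = 25200
Minutes: 59 × 60 = 3540
Seconds: 7
Total = 25200 + 3540 + 7 = 28747


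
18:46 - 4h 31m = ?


14:15

Start: 1126 minutes from midnight
Subtract: 271 minutes
Remaining: 1126 - 271 = 855
Hours: 14, Minutes: 15


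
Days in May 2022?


Month: May (month 5)
May has 31 days

31 days


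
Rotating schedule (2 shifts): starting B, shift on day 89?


Shifts: A, B
Start: B (index 1)
Day 89: (1 + 89 - 1) mod 2
= 89 mod 2
= 1
Index 1 → shift B

Shift B


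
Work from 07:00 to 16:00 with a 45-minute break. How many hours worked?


Total time = (16×60+0) - (7×60+0)
= 960 - 420 = 540 min
Minus break: 540 - 45 = 495 min
= 8h 15m

8h 15m (495 minutes)


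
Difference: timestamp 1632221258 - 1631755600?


465658 seconds (129.3 hours / 5.39 days)

Difference = 1632221258 - 1631755600 = 465658 seconds
In hours: 465658 / 3600 ≈ 129.3
In days: 465658 / 86400 ≈ 5.39


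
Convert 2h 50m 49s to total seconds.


Hours: 2 × 3600 = 7200
Minutes: 50 × 60 = 3000
Seconds: 49
Total = 7200 + 3000 + 49 = 10249

10249 seconds


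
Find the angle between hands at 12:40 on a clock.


140.0°

Hour hand (12 ≡ 0 on the dial): 0×30 + 40×0.5 = 20.0°
Minute hand = 40×6 = 240°
Difference = |20.0 - 240| = 220.0°
Since > 180°: 360 - 220.0 = 140.0°


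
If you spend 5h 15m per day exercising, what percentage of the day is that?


Time: 315 minutes
Day: 1440 minutes
Percentage = (315/1440) × 100 ≈ 21.9%

21.9%


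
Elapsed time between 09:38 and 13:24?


End time in minutes: 13×60 + 24 = 804
Start time in minutes: 9×60 + 38 = 578
Difference = 804 - 578 = 226 minutes
= 3 hours 46 minutes

3h 46m


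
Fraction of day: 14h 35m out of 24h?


Total minutes: 14×60 + 35 = 875
Day = 24×60 = 1440 minutes
Fraction = 875/1440 ≈ 0.6076
As a percentage: 875/1440 × 100 ≈ 60.76%

0.6076 (60.76%)


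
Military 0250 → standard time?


Hour: 2
2 < 12 → AM

2:50 AM


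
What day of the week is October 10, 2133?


Zeller's congruence:
q=10, m=10, k=33, j=21
h = (10 + ⌊13×11/5⌋ + 33 + ⌊33/4⌋ + ⌊21/4⌋ - 2×21) mod 7
= (10 + 28 + 33 + 8 + 5 - 42) mod 7
= 42 mod 7 = 0
h=0 → Saturday

Saturday


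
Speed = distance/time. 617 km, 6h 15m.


98.7 km/h

Distance: 617 km
Time: 6h 15m = 375 min = 375/60 = 25/4 hours
Speed = 617 ÷ (25/4) = 617 × 4 / 25 = 2468/25 ≈ 98.7 km/h


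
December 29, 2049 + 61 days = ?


February 28, 2050

Start: December 29, 2049
Add 61 days
December 29 → January 1: 31 - 29 + 1 = 3 days (61 - 3 = 58 left)
January 1 → February 1: 31 - 1 + 1 = 31 days (58 - 31 = 27 left)
February 1 + 27 = February 28, 2050


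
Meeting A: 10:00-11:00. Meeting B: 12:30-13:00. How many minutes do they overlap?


Meeting A: 600-660 (in minutes from midnight)
Meeting B: 750-780
Overlap start = max(600, 750) = 750
Overlap end = min(660, 780) = 660
Overlap = max(0, 660 - 750) = 0 min

0 minutes


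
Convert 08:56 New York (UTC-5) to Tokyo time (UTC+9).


22:56

Time difference = UTC+9 - UTC-5 = +14 hours
New hour = (8 + 14) mod 24
= 22 mod 24 = 22
Minutes unchanged → 22:56


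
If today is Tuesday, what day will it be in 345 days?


Start: Tuesday (index 1)
(1 + 345) mod 7
= 346 mod 7
= 3
Index 3 → Thursday

Thursday


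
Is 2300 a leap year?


Rules: divisible by 4 AND (not by 100 OR by 400)
2300 ÷ 4 = 575 exactly → divisible by 4
2300 ÷ 100 = 23 exactly → divisible by 100
2300 ÷ 400 = 5 remainder 300 → not divisible by 400
Divisible by 100 but not by 400 → not a leap year

No


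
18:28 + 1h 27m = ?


Start: 1108 minutes from midnight
Add: 87 minutes
Total: 1195 minutes
Hours: 1195 ÷ 60 = 19 remainder 55

19:55


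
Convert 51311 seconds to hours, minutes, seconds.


14h 15m 11s

Hours: 51311 ÷ 3600 = 14 remainder 911
Minutes: 911 ÷ 60 = 15 remainder 11
Seconds: 11


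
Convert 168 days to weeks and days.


Weeks: 168 ÷ 7 = 24 remainder 0

24 weeks 0 days


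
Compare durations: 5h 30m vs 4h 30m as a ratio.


Duration 1: 330 minutes
Duration 2: 270 minutes
Ratio = 330:270
GCD = 30
Simplified = 11:9
As a decimal: 11/9 ≈ 1.22

11:9 (1.22)


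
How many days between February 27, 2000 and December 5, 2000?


From February 27, 2000 to December 5, 2000
Rest of February 2000: 29 - 27 = 2
Full months: March 31, April 30, May 31, June 30, July 31, August 31, September 30, October 31, November 30
Days into December 2000: 5
Total = 2 + 31 + 30 + 31 + 30 + 31 + 31 + 30 + 31 + 30 + 5 = 282 days

282 days


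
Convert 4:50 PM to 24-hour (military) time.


16:50

Input: 4:50 PM
PM: 4 + 12 = 16


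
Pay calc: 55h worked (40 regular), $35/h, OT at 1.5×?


Regular: 40h × $35 = $1400.00
Overtime: 55 - 40 = 15h
OT pay: 15h × $35 × 1.5 = $787.50
Total = $1400.00 + $787.50 = $2187.50

$2187.50


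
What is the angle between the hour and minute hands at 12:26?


Hour hand (12 ≡ 0 on the dial): 0×30 + 26×0.5 = 13.0°
Minute hand = 26×6 = 156°
Difference = |13.0 - 156| = 143.0°

143.0°


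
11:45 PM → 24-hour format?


Input: 11:45 PM
PM: 11 + 12 = 23

23:45


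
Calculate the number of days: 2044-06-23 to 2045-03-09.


259 days

From June 23, 2044 to March 9, 2045
Rest of June 2044: 30 - 23 = 7
Full months: July 31, August 31, September 30, October 31, November 30, December 31, January 31, February 2045 28
Days into March 2045: 9
Total = 7 + 31 + 31 + 30 + 31 + 30 + 31 + 31 + 28 + 9 = 259 days


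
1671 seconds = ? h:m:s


Hours: 1671 ÷ 3600 = 0 remainder 1671
Minutes: 1671 ÷ 60 = 27 remainder 51
Seconds: 51

0h 27m 51s


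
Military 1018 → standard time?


Hour: 10
10 < 12 → AM

10:18 AM


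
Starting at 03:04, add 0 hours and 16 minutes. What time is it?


Start: 184 minutes from midnight
Add: 16 minutes
Total: 200 minutes
Hours: 200 ÷ 60 = 3 remainder 20

03:20


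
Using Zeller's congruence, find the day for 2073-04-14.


Zeller's congruence:
q=14, m=4, k=73, j=20
h = (14 + ⌊13×5/5⌋ + 73 + ⌊73/4⌋ + ⌊20/4⌋ - 2×20) mod 7
= (14 + 13 + 73 + 18 + 5 - 40) mod 7
= 83 mod 7 = 6
h=6 → Friday

Friday


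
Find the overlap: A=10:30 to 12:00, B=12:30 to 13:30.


0 minutes

Meeting A: 630-720 (in minutes from midnight)
Meeting B: 750-810
Overlap start = max(630, 750) = 750
Overlap end = min(720, 810) = 720
Overlap = max(0, 720 - 750) = 0 min


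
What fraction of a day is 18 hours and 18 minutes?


Total minutes: 18×60 + 18 = 1098
Day = 24×60 = 1440 minutes
Fraction = 1098/1440 = 0.7625
As a percentage: 1098/1440 × 100 = 76.25%

0.7625 (76.25%)


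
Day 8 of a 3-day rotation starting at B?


Shifts: A, B, C
Start: B (index 1)
Day 8: (1 + 8 - 1) mod 3
= 8 mod 3
= 2
Index 2 → shift C

Shift C


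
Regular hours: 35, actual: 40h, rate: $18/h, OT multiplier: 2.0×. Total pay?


$810.00

Regular: 35h × $18 = $630.00
Overtime: 40 - 35 = 5h
OT pay: 5h × $18 × 2.0 = $180.00
Total = $630.00 + $180.00 = $810.00


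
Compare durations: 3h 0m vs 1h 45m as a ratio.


12:7 (1.71)

Duration 1: 180 minutes
Duration 2: 105 minutes
Ratio = 180:105
GCD = 15
Simplified = 12:7
As a decimal: 12/7 ≈ 1.71


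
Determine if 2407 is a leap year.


Rules: divisible by 4 AND (not by 100 OR by 400)
2407 ÷ 4 = 601 remainder 3 → not divisible by 4
Not divisible by 4 → not a leap year

No


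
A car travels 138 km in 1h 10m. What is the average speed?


118.3 km/h

Distance: 138 km
Time: 1h 10m = 70 min = 70/60 = 7/6 hours
Speed = 138 ÷ (7/6) = 138 × 6 / 7 = 828/7 ≈ 118.3 km/h


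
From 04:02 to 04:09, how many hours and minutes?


0h 7m

End time in minutes: 4×60 + 9 = 249
Start time in minutes: 4×60 + 2 = 242
Difference = 249 - 242 = 7 minutes
= 0 hours 7 minutes


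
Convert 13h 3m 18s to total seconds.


Hours: 13 × 3600 = 46800
Minutes: 3 × 60 = 180
Seconds: 18
Total = 46800 + 180 + 18 = 46998

46998 seconds


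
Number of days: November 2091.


Month: November (month 11)
November has 30 days

30 days


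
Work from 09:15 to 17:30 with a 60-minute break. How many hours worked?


7h 15m (435 minutes)

Total time = (17×60+30) - (9×60+15)
= 1050 - 555 = 495 min
Minus break: 495 - 60 = 435 min
= 7h 15m


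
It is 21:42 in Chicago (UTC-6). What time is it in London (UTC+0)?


03:42 (next day)

Time difference = UTC+0 - UTC-6 = +6 hours
New hour = (21 + 6) mod 24
= 27 mod 24 = 3
Minutes unchanged → 03:42; 27 ≥ 24 → next day


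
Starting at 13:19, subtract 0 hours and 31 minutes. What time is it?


12:48

Start: 799 minutes from midnight
Subtract: 31 minutes
Remaining: 799 - 31 = 768
Hours: 12, Minutes: 48


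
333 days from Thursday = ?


Start: Thursday (index 3)
(3 + 333) mod 7
= 336 mod 7
= 0
Index 0 → Monday

Monday


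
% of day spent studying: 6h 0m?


Time: 360 minutes
Day: 1440 minutes
Percentage = (360/1440) × 100 = 25.0%

25.0%


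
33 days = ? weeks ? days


Weeks: 33 ÷ 7 = 4 remainder 5

4 weeks 5 days


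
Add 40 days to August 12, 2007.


Start: August 12, 2007
Add 40 days
August 12 → September 1: 31 - 12 + 1 = 20 days (40 - 20 = 20 left)
September 1 + 20 = September 21, 2007

September 21, 2007


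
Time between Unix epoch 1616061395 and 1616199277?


137882 seconds (38.3 hours / 1.60 days)

Difference = 1616199277 - 1616061395 = 137882 seconds
In hours: 137882 / 3600 ≈ 38.3
In days: 137882 / 86400 ≈ 1.60
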